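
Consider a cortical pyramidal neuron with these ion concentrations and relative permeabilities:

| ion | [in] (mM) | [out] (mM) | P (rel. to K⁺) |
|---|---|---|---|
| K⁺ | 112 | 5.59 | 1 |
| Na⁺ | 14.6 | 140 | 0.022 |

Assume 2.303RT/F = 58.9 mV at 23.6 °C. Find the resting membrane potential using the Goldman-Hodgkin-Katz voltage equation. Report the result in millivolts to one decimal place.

Vm = 58.9 · log₁₀[(Σ P·[cation]ₒ + Σ P·[anion]ᵢ) / (Σ P·[cation]ᵢ + Σ P·[anion]ₒ)]
Numerator = 1×5.59 + 0.022×140 = 8.67
Denominator = 1×112 + 0.022×14.6 = 112.3
Vm = 58.9 · log₁₀(0.077189) = 58.9 × (-1.1124) = -65.52 mV

-65.5 mV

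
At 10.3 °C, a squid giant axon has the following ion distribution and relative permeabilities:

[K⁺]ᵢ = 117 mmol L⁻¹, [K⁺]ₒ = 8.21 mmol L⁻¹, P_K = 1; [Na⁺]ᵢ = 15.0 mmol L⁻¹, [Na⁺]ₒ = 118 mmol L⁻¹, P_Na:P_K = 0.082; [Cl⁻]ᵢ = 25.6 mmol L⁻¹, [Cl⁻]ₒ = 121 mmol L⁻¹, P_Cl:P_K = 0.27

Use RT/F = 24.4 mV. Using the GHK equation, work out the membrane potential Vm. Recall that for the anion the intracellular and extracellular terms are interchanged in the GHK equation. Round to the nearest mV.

Vm = 24.4 · ln[(Σ P·[cation]ₒ + Σ P·[anion]ᵢ) / (Σ P·[cation]ᵢ + Σ P·[anion]ₒ)]
Numerator = 1×8.21 + 0.082×118 + 0.27×25.6 = 24.8
Denominator = 1×117 + 0.082×15.0 + 0.27×121 = 150.9
Vm = 24.4 · ln(0.16433) = 24.4 × (-1.8059) = -44.06 mV

-44 mV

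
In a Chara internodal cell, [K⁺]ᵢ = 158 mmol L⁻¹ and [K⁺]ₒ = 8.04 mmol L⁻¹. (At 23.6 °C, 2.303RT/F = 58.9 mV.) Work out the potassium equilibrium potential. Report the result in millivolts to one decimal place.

E = (58.9/z) · log₁₀([K⁺]_out/[K⁺]_in) with z = +1.
= (58.9/1) · log₁₀(8.04/158) = 58.90 · log₁₀(0.05089)
= 58.90 · (-1.2934) = -76.18 mV

-76.2 mV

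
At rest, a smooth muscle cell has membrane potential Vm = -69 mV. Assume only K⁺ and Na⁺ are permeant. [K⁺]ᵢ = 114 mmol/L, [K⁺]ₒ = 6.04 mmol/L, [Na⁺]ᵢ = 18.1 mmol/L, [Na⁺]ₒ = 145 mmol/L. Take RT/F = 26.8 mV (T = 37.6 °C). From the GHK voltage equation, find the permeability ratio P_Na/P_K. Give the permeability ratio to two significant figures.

Let α = P_Na/P_K. GHK: Vm = 26.8·ln[(Kₒ + α·Naₒ)/(Kᵢ + α·Naᵢ)].
e^(Vm/26.8) = e^(-69.0/26.8) = 0.076182
So 0.076182·(Kᵢ + α·Naᵢ) = Kₒ + α·Naₒ → α = (0.076182·114.0 − 6.04) / (145.0 − 0.076182·18.1)
α = (8.685 − 6.04) / (145.0 − 1.379) = 2.645/143.6 = 0.01841

0.018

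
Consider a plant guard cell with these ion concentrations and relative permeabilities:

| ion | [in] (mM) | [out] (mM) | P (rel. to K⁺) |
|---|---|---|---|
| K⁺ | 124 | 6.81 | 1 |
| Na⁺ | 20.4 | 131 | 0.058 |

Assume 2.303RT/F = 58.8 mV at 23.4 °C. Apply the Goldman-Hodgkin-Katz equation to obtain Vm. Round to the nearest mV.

-55 mV

Vm = 58.8 · log₁₀[(Σ P·[cation]ₒ + Σ P·[anion]ᵢ) / (Σ P·[cation]ᵢ + Σ P·[anion]ₒ)]
Numerator = 1×6.81 + 0.058×131 = 14.41
Denominator = 1×124 + 0.058×20.4 = 125.2
Vm = 58.8 · log₁₀(0.1151) = 58.8 × (-0.9389) = -55.21 mV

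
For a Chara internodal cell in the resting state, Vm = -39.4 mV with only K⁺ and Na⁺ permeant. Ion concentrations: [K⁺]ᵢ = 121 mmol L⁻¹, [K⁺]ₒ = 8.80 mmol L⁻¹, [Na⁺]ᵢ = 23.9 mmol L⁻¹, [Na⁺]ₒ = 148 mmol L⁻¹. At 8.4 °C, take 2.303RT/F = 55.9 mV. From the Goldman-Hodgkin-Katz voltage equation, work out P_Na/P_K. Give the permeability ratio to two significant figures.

Let α = P_Na/P_K. GHK: Vm = 55.9·log₁₀[(Kₒ + α·Naₒ)/(Kᵢ + α·Naᵢ)].
10^(Vm/55.9) = 10^(-39.4/55.9) = 0.19732
So 0.19732·(Kᵢ + α·Naᵢ) = Kₒ + α·Naₒ → α = (0.19732·121.0 − 8.8) / (148.0 − 0.19732·23.9)
α = (23.88 − 8.8) / (148.0 − 4.716) = 15.08/143.3 = 0.1052

0.11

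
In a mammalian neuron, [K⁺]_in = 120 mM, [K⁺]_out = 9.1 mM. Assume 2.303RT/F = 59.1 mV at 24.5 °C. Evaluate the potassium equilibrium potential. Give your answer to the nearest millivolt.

-66 mV

E = (59.1/z) · log₁₀([K⁺]_out/[K⁺]_in) with z = +1.
= (59.1/1) · log₁₀(9.1/120) = 59.10 · log₁₀(0.07583)
= 59.10 · (-1.1201) = -66.20 mV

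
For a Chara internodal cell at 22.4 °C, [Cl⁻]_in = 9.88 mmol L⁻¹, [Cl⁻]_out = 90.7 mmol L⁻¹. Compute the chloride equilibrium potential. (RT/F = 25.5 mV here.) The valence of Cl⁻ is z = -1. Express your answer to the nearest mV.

-57 mV

E = (25.5/z) · ln([Cl⁻]_out/[Cl⁻]_in) with z = -1.
For an anion, dividing by z = -1 reverses the sign.
= (25.5/-1) · ln(90.7/9.88) = -25.50 · ln(9.18)
= -25.50 · (2.2170) = -56.53 mV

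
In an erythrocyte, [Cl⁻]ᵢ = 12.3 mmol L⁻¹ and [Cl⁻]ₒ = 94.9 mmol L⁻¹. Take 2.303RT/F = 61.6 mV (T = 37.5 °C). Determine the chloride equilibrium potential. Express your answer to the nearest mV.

E = (61.6/z) · log₁₀([Cl⁻]_out/[Cl⁻]_in) with z = -1.
For an anion, dividing by z = -1 reverses the sign.
= (61.6/-1) · log₁₀(94.9/12.3) = -61.60 · log₁₀(7.715)
= -61.60 · (0.8874) = -54.66 mV

-55 mV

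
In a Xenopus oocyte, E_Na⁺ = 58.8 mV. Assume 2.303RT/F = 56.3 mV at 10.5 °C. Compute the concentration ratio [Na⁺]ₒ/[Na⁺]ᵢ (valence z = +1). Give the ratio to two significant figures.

11

log₁₀([out]/[in]) = E·z/(56.3) = 58.8 × 1 / 56.3 = 1.0444
[out]/[in] = 10^(1.0444) = 11.08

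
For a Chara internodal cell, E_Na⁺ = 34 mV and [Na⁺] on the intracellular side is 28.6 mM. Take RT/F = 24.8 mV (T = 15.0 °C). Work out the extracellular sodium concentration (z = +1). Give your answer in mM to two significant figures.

110 mM

Nernst: E = (24.8/1) · ln([out]/[in]), so ln([out]/[in]) = 34.0 × 1 / 24.8 = 1.3710.
[out]/[in] = e^(1.3710) = 3.939.
[out] = 3.939 × 28.6 = 112.7 mM.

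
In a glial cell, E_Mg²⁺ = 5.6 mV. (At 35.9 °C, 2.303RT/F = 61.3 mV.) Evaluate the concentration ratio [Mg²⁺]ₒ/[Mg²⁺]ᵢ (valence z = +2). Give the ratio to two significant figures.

log₁₀([out]/[in]) = E·z/(61.3) = 5.6 × 2 / 61.3 = 0.1827
[out]/[in] = 10^(0.1827) = 1.523

1.5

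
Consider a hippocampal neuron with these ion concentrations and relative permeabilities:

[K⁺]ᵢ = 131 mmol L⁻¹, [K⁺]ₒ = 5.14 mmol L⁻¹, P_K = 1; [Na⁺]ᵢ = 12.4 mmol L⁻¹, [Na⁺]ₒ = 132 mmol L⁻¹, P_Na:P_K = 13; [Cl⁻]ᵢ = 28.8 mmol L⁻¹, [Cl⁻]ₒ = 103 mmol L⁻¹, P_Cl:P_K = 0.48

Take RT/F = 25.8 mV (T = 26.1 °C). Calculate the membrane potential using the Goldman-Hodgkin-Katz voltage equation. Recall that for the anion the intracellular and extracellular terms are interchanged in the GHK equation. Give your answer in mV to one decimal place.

41.9 mV

Vm = 25.8 · ln[(Σ P·[cation]ₒ + Σ P·[anion]ᵢ) / (Σ P·[cation]ᵢ + Σ P·[anion]ₒ)]
Numerator = 1×5.14 + 13×132 + 0.48×28.8 = 1735
Denominator = 1×131 + 13×12.4 + 0.48×103 = 341.6
Vm = 25.8 · ln(5.0783) = 25.8 × (1.6250) = 41.92 mV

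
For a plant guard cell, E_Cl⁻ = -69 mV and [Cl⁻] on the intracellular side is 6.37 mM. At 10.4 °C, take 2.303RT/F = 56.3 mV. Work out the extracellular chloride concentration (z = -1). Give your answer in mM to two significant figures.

Nernst: E = (56.3/-1) · log₁₀([out]/[in]), so log₁₀([out]/[in]) = -69.0 × -1 / 56.3 = 1.2256.
[out]/[in] = 10^(1.2256) = 16.81.
[out] = 16.81 × 6.37 = 107.1 mM.

110 mM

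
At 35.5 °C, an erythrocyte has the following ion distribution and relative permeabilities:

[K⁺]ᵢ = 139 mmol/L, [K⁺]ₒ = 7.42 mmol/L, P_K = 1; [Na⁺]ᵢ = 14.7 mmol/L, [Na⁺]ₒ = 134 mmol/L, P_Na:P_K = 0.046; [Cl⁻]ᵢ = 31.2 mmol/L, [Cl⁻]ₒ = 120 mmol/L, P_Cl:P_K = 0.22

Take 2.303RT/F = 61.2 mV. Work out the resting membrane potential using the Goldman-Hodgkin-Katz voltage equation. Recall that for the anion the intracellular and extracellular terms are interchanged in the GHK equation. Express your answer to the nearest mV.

Vm = 61.2 · log₁₀[(Σ P·[cation]ₒ + Σ P·[anion]ᵢ) / (Σ P·[cation]ᵢ + Σ P·[anion]ₒ)]
Numerator = 1×7.42 + 0.046×134 + 0.22×31.2 = 20.45
Denominator = 1×139 + 0.046×14.7 + 0.22×120 = 166.1
Vm = 61.2 · log₁₀(0.12312) = 61.2 × (-0.9097) = -55.67 mV

-56 mV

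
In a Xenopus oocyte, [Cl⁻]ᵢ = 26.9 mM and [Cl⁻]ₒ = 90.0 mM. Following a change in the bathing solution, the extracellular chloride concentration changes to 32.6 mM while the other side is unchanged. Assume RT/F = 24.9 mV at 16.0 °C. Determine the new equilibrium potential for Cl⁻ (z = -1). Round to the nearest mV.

-5 mV

After the shift: [Cl⁻]_out = 32.6, [Cl⁻]_in = 26.9 mM.
E_new = (24.9/-1)·ln(32.6/26.9) = -24.90 · (0.1922) = -4.79 mV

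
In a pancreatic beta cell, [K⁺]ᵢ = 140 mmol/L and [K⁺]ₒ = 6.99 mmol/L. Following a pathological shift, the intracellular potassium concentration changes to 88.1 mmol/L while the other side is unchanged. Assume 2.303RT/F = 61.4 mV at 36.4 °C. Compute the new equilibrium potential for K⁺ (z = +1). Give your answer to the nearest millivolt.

-68 mV

After the shift: [K⁺]_out = 6.99, [K⁺]_in = 88.1 mmol/L.
E_new = (61.4/1)·log₁₀(6.99/88.1) = 61.40 · (-1.1005) = -67.57 mV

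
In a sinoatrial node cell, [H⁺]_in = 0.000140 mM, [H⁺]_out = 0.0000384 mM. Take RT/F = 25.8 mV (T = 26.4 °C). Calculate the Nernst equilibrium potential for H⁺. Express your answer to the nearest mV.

E = (25.8/z) · ln([H⁺]_out/[H⁺]_in) with z = +1.
= (25.8/1) · ln(0.0000384/0.000140) = 25.80 · ln(0.2743)
= 25.80 · (-1.2936) = -33.37 mV

-33 mV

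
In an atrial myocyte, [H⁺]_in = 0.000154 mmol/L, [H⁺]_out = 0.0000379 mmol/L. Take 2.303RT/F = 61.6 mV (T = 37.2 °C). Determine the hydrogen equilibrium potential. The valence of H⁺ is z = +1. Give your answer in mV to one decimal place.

-37.5 mV

E = (61.6/z) · log₁₀([H⁺]_out/[H⁺]_in) with z = +1.
= (61.6/1) · log₁₀(0.0000379/0.000154) = 61.60 · log₁₀(0.2461)
= 61.60 · (-0.6089) = -37.51 mV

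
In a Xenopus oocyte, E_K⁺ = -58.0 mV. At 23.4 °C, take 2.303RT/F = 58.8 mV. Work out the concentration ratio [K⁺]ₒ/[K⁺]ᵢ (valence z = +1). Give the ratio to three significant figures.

log₁₀([out]/[in]) = E·z/(58.8) = -58.0 × 1 / 58.8 = -0.9864
[out]/[in] = 10^(-0.9864) = 0.1032

0.103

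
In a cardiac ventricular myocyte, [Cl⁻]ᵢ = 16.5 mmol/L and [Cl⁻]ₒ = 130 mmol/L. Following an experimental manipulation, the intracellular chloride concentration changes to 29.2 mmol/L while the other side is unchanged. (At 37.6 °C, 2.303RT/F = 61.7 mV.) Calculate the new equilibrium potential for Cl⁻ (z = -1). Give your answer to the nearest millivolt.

-40 mV

After the shift: [Cl⁻]_out = 130, [Cl⁻]_in = 29.2 mmol/L.
E_new = (61.7/-1)·log₁₀(130/29.2) = -61.70 · (0.6486) = -40.02 mV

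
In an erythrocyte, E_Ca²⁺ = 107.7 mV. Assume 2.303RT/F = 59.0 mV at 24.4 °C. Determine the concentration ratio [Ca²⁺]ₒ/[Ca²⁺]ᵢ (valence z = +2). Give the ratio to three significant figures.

log₁₀([out]/[in]) = E·z/(59.0) = 107.7 × 2 / 59.0 = 3.6508
[out]/[in] = 10^(3.6508) = 4476

4480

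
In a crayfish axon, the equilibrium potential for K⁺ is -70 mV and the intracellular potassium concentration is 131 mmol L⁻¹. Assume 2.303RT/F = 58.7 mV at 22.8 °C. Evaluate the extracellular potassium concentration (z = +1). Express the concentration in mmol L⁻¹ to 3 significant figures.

8.41 mmol L⁻¹

Nernst: E = (58.7/1) · log₁₀([out]/[in]), so log₁₀([out]/[in]) = -70.0 × 1 / 58.7 = -1.1925.
[out]/[in] = 10^(-1.1925) = 0.06419.
[out] = 0.06419 × 131 = 8.409 mmol L⁻¹.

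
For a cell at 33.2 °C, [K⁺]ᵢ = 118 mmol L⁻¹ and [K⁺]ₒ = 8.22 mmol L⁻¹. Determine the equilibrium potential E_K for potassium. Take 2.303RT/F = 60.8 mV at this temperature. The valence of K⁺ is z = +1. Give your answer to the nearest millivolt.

E = (60.8/z) · log₁₀([K⁺]_out/[K⁺]_in) with z = +1.
= (60.8/1) · log₁₀(8.22/118) = 60.80 · log₁₀(0.06966)
= 60.80 · (-1.1570) = -70.35 mV

-70 mV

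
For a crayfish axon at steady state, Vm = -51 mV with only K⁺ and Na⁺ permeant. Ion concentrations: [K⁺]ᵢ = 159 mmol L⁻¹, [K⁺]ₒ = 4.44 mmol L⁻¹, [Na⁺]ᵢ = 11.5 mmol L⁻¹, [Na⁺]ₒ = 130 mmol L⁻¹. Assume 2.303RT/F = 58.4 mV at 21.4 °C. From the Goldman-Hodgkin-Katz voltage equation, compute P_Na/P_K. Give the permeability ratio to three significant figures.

0.131

Let α = P_Na/P_K. GHK: Vm = 58.4·log₁₀[(Kₒ + α·Naₒ)/(Kᵢ + α·Naᵢ)].
10^(Vm/58.4) = 10^(-51.0/58.4) = 0.13388
So 0.13388·(Kᵢ + α·Naᵢ) = Kₒ + α·Naₒ → α = (0.13388·159.0 − 4.44) / (130.0 − 0.13388·11.5)
α = (21.29 − 4.44) / (130.0 − 1.54) = 16.85/128.5 = 0.1311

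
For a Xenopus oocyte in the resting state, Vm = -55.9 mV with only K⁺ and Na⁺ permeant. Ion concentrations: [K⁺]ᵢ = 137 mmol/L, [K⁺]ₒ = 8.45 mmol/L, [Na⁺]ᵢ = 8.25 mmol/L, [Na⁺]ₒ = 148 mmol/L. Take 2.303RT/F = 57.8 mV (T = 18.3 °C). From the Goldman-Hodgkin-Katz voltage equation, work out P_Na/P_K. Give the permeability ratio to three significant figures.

Let α = P_Na/P_K. GHK: Vm = 57.8·log₁₀[(Kₒ + α·Naₒ)/(Kᵢ + α·Naᵢ)].
10^(Vm/57.8) = 10^(-55.9/57.8) = 0.10786
So 0.10786·(Kᵢ + α·Naᵢ) = Kₒ + α·Naₒ → α = (0.10786·137.0 − 8.45) / (148.0 − 0.10786·8.25)
α = (14.78 − 8.45) / (148.0 − 0.8899) = 6.327/147.1 = 0.04301

0.0430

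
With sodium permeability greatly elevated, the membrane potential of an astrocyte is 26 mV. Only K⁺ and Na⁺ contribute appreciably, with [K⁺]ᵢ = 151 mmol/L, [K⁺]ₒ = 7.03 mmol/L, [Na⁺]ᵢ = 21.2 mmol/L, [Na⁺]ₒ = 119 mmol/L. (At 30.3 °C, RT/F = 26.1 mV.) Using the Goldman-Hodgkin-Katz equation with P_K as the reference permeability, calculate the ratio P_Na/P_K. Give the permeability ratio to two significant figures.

Let α = P_Na/P_K. GHK: Vm = 26.1·ln[(Kₒ + α·Naₒ)/(Kᵢ + α·Naᵢ)].
e^(Vm/26.1) = e^(26.0/26.1) = 2.7079
So 2.7079·(Kᵢ + α·Naᵢ) = Kₒ + α·Naₒ → α = (2.7079·151.0 − 7.03) / (119.0 − 2.7079·21.2)
α = (408.9 − 7.03) / (119.0 − 57.41) = 401.9/61.59 = 6.524

6.5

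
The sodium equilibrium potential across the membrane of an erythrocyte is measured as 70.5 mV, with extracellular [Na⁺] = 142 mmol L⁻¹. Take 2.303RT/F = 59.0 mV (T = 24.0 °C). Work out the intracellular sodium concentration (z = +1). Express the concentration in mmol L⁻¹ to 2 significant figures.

Nernst: E = (59.0/1) · log₁₀([out]/[in]), so log₁₀([out]/[in]) = 70.5 × 1 / 59.0 = 1.1949.
[out]/[in] = 10^(1.1949) = 15.66.
[in] = 142 / 15.66 = 9.065 mmol L⁻¹.

9.1 mmol L⁻¹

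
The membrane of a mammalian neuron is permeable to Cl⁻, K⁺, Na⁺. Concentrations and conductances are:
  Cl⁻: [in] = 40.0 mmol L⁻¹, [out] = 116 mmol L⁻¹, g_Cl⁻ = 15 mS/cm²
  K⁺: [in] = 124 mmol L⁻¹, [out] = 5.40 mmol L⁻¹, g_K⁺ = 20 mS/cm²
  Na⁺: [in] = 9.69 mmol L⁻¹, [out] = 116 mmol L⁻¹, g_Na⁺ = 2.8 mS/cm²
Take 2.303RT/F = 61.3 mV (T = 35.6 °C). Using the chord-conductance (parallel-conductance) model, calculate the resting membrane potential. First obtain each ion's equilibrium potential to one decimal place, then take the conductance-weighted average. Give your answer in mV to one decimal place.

E_Cl⁻ = (61.3/-1)·log₁₀(116/40.0) = -28.3 mV
E_K⁺ = (61.3/1)·log₁₀(5.40/124) = -83.4 mV
E_Na⁺ = (61.3/1)·log₁₀(116/9.69) = 66.1 mV
Vm = (Σ gᵢEᵢ)/(Σ gᵢ) = (15·-28.3 + 20·-83.4 + 2.8·66.1) / (15 + 20 + 2.8)
= -1907.42 / 37.8 = -50.46 mV

-50.5 mV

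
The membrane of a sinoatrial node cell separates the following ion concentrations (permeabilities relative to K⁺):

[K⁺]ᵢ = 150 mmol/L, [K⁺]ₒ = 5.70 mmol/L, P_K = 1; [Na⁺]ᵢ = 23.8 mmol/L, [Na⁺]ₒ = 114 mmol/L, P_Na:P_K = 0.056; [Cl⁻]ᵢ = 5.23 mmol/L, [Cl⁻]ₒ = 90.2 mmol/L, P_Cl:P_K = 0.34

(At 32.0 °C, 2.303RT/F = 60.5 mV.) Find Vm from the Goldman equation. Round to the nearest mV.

-68 mV

Vm = 60.5 · log₁₀[(Σ P·[cation]ₒ + Σ P·[anion]ᵢ) / (Σ P·[cation]ᵢ + Σ P·[anion]ₒ)]
Numerator = 1×5.70 + 0.056×114 + 0.34×5.23 = 13.86
Denominator = 1×150 + 0.056×23.8 + 0.34×90.2 = 182
Vm = 60.5 · log₁₀(0.076166) = 60.5 × (-1.1182) = -67.65 mV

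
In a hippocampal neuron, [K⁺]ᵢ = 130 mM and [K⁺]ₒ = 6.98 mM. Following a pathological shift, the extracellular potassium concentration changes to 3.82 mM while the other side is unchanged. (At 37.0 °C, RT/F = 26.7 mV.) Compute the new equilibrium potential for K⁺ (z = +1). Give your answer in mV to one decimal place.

-94.2 mV

After the shift: [K⁺]_out = 3.82, [K⁺]_in = 130 mM.
E_new = (26.7/1)·ln(3.82/130) = 26.70 · (-3.5273) = -94.18 mV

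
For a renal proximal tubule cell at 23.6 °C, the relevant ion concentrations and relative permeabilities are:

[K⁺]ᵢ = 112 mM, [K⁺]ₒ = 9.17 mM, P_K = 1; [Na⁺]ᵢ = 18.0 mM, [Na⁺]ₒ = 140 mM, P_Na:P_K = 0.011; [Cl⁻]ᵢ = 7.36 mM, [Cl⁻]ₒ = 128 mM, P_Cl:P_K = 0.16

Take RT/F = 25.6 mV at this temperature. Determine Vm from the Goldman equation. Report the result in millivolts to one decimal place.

Vm = 25.6 · ln[(Σ P·[cation]ₒ + Σ P·[anion]ᵢ) / (Σ P·[cation]ᵢ + Σ P·[anion]ₒ)]
Numerator = 1×9.17 + 0.011×140 + 0.16×7.36 = 11.89
Denominator = 1×112 + 0.011×18.0 + 0.16×128 = 132.7
Vm = 25.6 · ln(0.089597) = 25.6 × (-2.4124) = -61.76 mV

-61.8 mV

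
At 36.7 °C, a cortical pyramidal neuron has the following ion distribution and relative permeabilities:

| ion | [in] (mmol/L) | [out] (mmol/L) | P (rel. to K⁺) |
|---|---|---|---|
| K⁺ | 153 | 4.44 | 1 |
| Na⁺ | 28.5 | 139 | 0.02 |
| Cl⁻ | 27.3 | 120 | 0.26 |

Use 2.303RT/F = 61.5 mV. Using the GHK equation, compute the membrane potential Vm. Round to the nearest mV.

-68 mV

Vm = 61.5 · log₁₀[(Σ P·[cation]ₒ + Σ P·[anion]ᵢ) / (Σ P·[cation]ᵢ + Σ P·[anion]ₒ)]
Numerator = 1×4.44 + 0.02×139 + 0.26×27.3 = 14.32
Denominator = 1×153 + 0.02×28.5 + 0.26×120 = 184.8
Vm = 61.5 · log₁₀(0.077491) = 61.5 × (-1.1107) = -68.31 mV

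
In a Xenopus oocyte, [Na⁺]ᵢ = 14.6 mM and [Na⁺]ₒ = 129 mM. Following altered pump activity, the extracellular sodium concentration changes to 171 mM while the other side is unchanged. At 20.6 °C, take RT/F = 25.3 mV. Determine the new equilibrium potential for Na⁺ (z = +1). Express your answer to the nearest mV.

62 mV

After the shift: [Na⁺]_out = 171, [Na⁺]_in = 14.6 mM.
E_new = (25.3/1)·ln(171/14.6) = 25.30 · (2.4606) = 62.25 mV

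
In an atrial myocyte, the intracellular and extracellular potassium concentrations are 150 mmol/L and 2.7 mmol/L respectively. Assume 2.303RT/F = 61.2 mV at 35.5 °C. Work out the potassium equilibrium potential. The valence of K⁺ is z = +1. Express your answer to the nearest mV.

E = (61.2/z) · log₁₀([K⁺]_out/[K⁺]_in) with z = +1.
= (61.2/1) · log₁₀(2.7/150) = 61.20 · log₁₀(0.018)
= 61.20 · (-1.7447) = -106.78 mV

-107 mV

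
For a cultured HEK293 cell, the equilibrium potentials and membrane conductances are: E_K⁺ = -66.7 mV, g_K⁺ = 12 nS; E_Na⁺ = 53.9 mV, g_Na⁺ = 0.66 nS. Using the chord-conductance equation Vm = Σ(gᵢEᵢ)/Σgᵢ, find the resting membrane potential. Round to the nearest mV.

Σ gᵢEᵢ = 12·(-66.7) + 0.66·(53.9) = -764.83
Σ gᵢ = 12 + 0.66 = 12.66
Vm = -764.83 / 12.66 = -60.41 mV

-60 mV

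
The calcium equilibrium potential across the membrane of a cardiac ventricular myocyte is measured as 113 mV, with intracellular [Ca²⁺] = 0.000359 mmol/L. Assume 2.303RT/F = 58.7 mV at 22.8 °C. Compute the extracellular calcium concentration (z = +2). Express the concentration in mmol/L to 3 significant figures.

2.54 mmol/L

Nernst: E = (58.7/2) · log₁₀([out]/[in]), so log₁₀([out]/[in]) = 113.0 × 2 / 58.7 = 3.8501.
[out]/[in] = 10^(3.8501) = 7081.
[out] = 7081 × 0.000359 = 2.542 mmol/L.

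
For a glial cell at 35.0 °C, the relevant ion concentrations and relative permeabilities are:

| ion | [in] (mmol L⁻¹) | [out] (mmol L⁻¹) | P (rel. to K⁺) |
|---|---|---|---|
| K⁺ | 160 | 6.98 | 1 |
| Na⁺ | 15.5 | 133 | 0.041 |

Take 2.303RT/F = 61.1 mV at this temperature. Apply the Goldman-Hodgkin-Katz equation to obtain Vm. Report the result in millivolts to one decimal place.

-67.9 mV

Vm = 61.1 · log₁₀[(Σ P·[cation]ₒ + Σ P·[anion]ᵢ) / (Σ P·[cation]ᵢ + Σ P·[anion]ₒ)]
Numerator = 1×6.98 + 0.041×133 = 12.43
Denominator = 1×160 + 0.041×15.5 = 160.6
Vm = 61.1 · log₁₀(0.077399) = 61.1 × (-1.1113) = -67.90 mV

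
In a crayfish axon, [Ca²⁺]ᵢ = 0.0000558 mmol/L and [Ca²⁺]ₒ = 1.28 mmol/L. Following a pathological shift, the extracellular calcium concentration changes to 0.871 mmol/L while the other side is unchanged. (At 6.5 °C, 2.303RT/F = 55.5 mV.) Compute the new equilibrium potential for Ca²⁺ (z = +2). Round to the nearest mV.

116 mV

After the shift: [Ca²⁺]_out = 0.871, [Ca²⁺]_in = 0.0000558 mmol/L.
E_new = (55.5/2)·log₁₀(0.871/0.0000558) = 27.75 · (4.1934) = 116.37 mV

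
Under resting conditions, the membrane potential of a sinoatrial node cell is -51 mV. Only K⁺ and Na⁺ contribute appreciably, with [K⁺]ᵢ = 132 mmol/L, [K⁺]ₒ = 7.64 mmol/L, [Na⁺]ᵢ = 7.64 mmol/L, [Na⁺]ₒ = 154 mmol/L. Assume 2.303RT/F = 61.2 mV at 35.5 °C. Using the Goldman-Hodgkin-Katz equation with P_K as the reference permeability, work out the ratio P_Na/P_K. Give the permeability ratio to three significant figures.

0.0768

Let α = P_Na/P_K. GHK: Vm = 61.2·log₁₀[(Kₒ + α·Naₒ)/(Kᵢ + α·Naᵢ)].
10^(Vm/61.2) = 10^(-51.0/61.2) = 0.14678
So 0.14678·(Kᵢ + α·Naᵢ) = Kₒ + α·Naₒ → α = (0.14678·132.0 − 7.64) / (154.0 − 0.14678·7.64)
α = (19.37 − 7.64) / (154.0 − 1.121) = 11.73/152.9 = 0.07676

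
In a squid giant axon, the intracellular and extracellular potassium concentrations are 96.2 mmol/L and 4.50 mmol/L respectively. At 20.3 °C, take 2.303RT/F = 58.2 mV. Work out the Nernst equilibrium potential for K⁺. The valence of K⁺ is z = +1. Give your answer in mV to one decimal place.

-77.4 mV

E = (58.2/z) · log₁₀([K⁺]_out/[K⁺]_in) with z = +1.
= (58.2/1) · log₁₀(4.50/96.2) = 58.20 · log₁₀(0.04678)
= 58.20 · (-1.3300) = -77.40 mV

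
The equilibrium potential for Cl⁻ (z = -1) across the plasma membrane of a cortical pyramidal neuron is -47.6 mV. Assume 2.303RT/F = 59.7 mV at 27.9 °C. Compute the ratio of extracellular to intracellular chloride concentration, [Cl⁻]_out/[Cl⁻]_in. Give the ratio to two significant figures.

6.3

log₁₀([out]/[in]) = E·z/(59.7) = -47.6 × -1 / 59.7 = 0.7973
[out]/[in] = 10^(0.7973) = 6.271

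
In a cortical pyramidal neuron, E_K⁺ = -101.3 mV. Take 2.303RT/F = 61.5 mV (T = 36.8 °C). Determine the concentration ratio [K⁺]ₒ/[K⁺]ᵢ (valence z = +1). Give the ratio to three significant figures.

0.0225

log₁₀([out]/[in]) = E·z/(61.5) = -101.3 × 1 / 61.5 = -1.6472
[out]/[in] = 10^(-1.6472) = 0.02253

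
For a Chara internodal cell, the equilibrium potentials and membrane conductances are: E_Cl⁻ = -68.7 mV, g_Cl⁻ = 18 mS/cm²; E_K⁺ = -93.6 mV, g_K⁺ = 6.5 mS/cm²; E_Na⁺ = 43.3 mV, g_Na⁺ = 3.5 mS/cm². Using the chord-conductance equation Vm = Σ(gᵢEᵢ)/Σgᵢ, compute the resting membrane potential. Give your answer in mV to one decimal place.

Σ gᵢEᵢ = 18·(-68.7) + 6.5·(-93.6) + 3.5·(43.3) = -1693.45
Σ gᵢ = 18 + 6.5 + 3.5 = 28
Vm = -1693.45 / 28 = -60.48 mV

-60.5 mV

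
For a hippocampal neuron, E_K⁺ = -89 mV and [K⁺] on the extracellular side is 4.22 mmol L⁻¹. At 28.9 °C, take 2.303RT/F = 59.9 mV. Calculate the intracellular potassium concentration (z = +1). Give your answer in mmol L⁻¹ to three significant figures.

Nernst: E = (59.9/1) · log₁₀([out]/[in]), so log₁₀([out]/[in]) = -89.0 × 1 / 59.9 = -1.4858.
[out]/[in] = 10^(-1.4858) = 0.03267.
[in] = 4.22 / 0.03267 = 129.2 mmol L⁻¹.

129 mmol L⁻¹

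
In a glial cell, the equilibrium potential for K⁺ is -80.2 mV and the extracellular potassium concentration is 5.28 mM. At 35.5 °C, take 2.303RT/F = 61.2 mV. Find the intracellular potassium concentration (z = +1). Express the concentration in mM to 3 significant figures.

Nernst: E = (61.2/1) · log₁₀([out]/[in]), so log₁₀([out]/[in]) = -80.2 × 1 / 61.2 = -1.3105.
[out]/[in] = 10^(-1.3105) = 0.04893.
[in] = 5.28 / 0.04893 = 107.9 mM.

108 mM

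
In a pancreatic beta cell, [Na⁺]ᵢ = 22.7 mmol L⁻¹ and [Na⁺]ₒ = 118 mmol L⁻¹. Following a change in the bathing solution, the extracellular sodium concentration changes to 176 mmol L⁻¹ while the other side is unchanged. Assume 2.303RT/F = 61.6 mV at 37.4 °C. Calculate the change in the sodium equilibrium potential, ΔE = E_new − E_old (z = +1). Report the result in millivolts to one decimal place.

E_old = (61.6/1)·log₁₀(118/22.7) = 44.10 mV
E_new = (61.6/1)·log₁₀(176/22.7) = 54.79 mV
ΔE = 54.79 − (44.10) = 10.70 mV

10.7 mV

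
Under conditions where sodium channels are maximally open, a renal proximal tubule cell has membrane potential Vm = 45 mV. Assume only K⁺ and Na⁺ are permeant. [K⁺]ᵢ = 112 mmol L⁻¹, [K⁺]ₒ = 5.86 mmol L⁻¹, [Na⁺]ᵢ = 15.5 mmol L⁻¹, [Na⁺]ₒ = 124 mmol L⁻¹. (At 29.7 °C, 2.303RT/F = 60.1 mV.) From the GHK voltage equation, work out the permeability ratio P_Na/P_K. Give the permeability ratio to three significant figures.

Let α = P_Na/P_K. GHK: Vm = 60.1·log₁₀[(Kₒ + α·Naₒ)/(Kᵢ + α·Naᵢ)].
10^(Vm/60.1) = 10^(45.0/60.1) = 5.6073
So 5.6073·(Kᵢ + α·Naᵢ) = Kₒ + α·Naₒ → α = (5.6073·112.0 − 5.86) / (124.0 − 5.6073·15.5)
α = (628 − 5.86) / (124.0 − 86.91) = 622.2/37.09 = 16.78

16.8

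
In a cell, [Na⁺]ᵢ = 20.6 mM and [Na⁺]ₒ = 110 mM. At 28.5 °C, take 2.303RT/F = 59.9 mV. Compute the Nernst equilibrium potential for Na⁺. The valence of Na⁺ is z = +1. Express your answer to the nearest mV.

44 mV

E = (59.9/z) · log₁₀([Na⁺]_out/[Na⁺]_in) with z = +1.
= (59.9/1) · log₁₀(110/20.6) = 59.90 · log₁₀(5.34)
= 59.90 · (0.7275) = 43.58 mV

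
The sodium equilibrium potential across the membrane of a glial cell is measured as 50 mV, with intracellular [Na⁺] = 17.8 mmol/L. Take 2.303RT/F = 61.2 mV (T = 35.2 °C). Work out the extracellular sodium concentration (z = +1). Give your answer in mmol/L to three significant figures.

117 mmol/L

Nernst: E = (61.2/1) · log₁₀([out]/[in]), so log₁₀([out]/[in]) = 50.0 × 1 / 61.2 = 0.8170.
[out]/[in] = 10^(0.8170) = 6.561.
[out] = 6.561 × 17.8 = 116.8 mmol/L.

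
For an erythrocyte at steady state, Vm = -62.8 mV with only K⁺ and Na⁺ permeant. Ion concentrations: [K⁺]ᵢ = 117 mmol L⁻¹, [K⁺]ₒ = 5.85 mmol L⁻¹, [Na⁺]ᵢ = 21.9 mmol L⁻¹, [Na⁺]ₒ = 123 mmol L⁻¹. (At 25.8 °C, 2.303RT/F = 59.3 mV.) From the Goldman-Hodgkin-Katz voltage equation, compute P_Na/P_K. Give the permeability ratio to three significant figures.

Let α = P_Na/P_K. GHK: Vm = 59.3·log₁₀[(Kₒ + α·Naₒ)/(Kᵢ + α·Naᵢ)].
10^(Vm/59.3) = 10^(-62.8/59.3) = 0.087293
So 0.087293·(Kᵢ + α·Naᵢ) = Kₒ + α·Naₒ → α = (0.087293·117.0 − 5.85) / (123.0 − 0.087293·21.9)
α = (10.21 − 5.85) / (123.0 − 1.912) = 4.363/121.1 = 0.03603

0.0360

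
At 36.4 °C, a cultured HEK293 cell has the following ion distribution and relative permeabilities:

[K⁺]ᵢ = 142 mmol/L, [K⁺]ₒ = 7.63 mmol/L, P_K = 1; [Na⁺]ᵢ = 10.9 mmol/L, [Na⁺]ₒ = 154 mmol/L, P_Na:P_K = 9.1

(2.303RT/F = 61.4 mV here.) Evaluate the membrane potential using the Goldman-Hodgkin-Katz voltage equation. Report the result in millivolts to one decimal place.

47.1 mV

Vm = 61.4 · log₁₀[(Σ P·[cation]ₒ + Σ P·[anion]ᵢ) / (Σ P·[cation]ᵢ + Σ P·[anion]ₒ)]
Numerator = 1×7.63 + 9.1×154 = 1409
Denominator = 1×142 + 9.1×10.9 = 241.2
Vm = 61.4 · log₁₀(5.842) = 61.4 × (0.7666) = 47.07 mV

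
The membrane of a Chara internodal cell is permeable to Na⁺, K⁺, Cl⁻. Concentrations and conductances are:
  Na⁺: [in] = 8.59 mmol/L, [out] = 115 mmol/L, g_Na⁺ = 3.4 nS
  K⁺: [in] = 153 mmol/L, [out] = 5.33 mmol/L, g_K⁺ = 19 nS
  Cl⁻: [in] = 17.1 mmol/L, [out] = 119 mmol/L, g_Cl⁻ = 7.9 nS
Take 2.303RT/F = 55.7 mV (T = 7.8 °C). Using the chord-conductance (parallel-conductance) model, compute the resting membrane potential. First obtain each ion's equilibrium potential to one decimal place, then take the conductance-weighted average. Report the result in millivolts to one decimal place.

E_Na⁺ = (55.7/1)·log₁₀(115/8.59) = 62.8 mV
E_K⁺ = (55.7/1)·log₁₀(5.33/153) = -81.2 mV
E_Cl⁻ = (55.7/-1)·log₁₀(119/17.1) = -46.9 mV
Vm = (Σ gᵢEᵢ)/(Σ gᵢ) = (3.4·62.8 + 19·-81.2 + 7.9·-46.9) / (3.4 + 19 + 7.9)
= -1699.79 / 30.3 = -56.10 mV

-56.1 mV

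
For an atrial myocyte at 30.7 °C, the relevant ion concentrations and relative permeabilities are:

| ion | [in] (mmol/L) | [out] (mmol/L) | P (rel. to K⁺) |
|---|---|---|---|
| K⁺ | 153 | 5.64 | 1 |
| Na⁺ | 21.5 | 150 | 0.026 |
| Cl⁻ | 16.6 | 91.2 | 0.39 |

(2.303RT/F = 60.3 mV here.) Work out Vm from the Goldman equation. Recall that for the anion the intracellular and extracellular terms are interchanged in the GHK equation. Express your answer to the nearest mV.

-65 mV

Vm = 60.3 · log₁₀[(Σ P·[cation]ₒ + Σ P·[anion]ᵢ) / (Σ P·[cation]ᵢ + Σ P·[anion]ₒ)]
Numerator = 1×5.64 + 0.026×150 + 0.39×16.6 = 16.01
Denominator = 1×153 + 0.026×21.5 + 0.39×91.2 = 189.1
Vm = 60.3 · log₁₀(0.084673) = 60.3 × (-1.0723) = -64.66 mV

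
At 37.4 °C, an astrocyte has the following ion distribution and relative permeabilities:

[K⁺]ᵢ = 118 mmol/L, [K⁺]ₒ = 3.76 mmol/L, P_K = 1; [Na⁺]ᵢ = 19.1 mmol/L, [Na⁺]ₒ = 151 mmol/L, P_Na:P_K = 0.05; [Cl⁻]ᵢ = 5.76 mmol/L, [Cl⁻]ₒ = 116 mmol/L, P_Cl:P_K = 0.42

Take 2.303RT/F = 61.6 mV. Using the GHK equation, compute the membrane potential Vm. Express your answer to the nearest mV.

-67 mV

Vm = 61.6 · log₁₀[(Σ P·[cation]ₒ + Σ P·[anion]ᵢ) / (Σ P·[cation]ᵢ + Σ P·[anion]ₒ)]
Numerator = 1×3.76 + 0.05×151 + 0.42×5.76 = 13.73
Denominator = 1×118 + 0.05×19.1 + 0.42×116 = 167.7
Vm = 61.6 · log₁₀(0.08188) = 61.6 × (-1.0868) = -66.95 mV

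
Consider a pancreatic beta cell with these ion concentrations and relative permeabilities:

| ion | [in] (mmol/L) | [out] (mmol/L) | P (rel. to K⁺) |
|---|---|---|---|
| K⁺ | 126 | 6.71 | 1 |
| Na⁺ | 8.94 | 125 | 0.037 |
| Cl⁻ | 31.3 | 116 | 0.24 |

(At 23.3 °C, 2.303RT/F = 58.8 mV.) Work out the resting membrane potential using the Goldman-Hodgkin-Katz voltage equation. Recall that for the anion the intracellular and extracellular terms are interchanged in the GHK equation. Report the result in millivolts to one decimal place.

-53.7 mV

Vm = 58.8 · log₁₀[(Σ P·[cation]ₒ + Σ P·[anion]ᵢ) / (Σ P·[cation]ᵢ + Σ P·[anion]ₒ)]
Numerator = 1×6.71 + 0.037×125 + 0.24×31.3 = 18.85
Denominator = 1×126 + 0.037×8.94 + 0.24×116 = 154.2
Vm = 58.8 · log₁₀(0.12225) = 58.8 × (-0.9128) = -53.67 mV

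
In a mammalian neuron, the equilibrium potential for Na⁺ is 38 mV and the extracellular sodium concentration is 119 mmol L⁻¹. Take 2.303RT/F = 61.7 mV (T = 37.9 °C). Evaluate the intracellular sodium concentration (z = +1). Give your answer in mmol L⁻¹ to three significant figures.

28.8 mmol L⁻¹

Nernst: E = (61.7/1) · log₁₀([out]/[in]), so log₁₀([out]/[in]) = 38.0 × 1 / 61.7 = 0.6159.
[out]/[in] = 10^(0.6159) = 4.129.
[in] = 119 / 4.129 = 28.82 mmol L⁻¹.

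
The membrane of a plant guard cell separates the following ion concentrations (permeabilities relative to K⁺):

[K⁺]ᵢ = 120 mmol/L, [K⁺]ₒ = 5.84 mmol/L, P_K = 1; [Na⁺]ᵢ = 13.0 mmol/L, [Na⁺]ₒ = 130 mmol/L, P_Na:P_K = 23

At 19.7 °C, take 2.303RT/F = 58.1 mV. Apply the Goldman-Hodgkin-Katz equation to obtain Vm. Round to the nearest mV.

Vm = 58.1 · log₁₀[(Σ P·[cation]ₒ + Σ P·[anion]ᵢ) / (Σ P·[cation]ᵢ + Σ P·[anion]ₒ)]
Numerator = 1×5.84 + 23×130 = 2996
Denominator = 1×120 + 23×13.0 = 419
Vm = 58.1 · log₁₀(7.15) = 58.1 × (0.8543) = 49.64 mV

50 mV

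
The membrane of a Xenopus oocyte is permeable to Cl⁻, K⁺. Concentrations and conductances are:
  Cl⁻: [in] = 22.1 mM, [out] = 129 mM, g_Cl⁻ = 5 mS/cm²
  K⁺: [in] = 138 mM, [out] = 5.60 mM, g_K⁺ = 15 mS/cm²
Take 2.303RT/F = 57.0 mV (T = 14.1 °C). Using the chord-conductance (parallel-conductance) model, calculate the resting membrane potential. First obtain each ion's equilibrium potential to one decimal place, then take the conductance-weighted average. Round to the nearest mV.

-70 mV

E_Cl⁻ = (57.0/-1)·log₁₀(129/22.1) = -43.7 mV
E_K⁺ = (57.0/1)·log₁₀(5.60/138) = -79.3 mV
Vm = (Σ gᵢEᵢ)/(Σ gᵢ) = (5·-43.7 + 15·-79.3) / (5 + 15)
= -1408.00 / 20 = -70.40 mV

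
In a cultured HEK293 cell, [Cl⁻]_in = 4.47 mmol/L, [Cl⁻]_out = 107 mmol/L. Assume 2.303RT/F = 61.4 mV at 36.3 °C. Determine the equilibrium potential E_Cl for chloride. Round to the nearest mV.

E = (61.4/z) · log₁₀([Cl⁻]_out/[Cl⁻]_in) with z = -1.
For an anion, dividing by z = -1 reverses the sign.
= (61.4/-1) · log₁₀(107/4.47) = -61.40 · log₁₀(23.94)
= -61.40 · (1.3791) = -84.68 mV

-85 mV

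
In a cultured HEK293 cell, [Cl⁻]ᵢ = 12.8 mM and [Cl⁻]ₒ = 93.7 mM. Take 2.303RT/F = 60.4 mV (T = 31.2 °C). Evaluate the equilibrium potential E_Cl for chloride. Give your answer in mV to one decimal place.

-52.2 mV

E = (60.4/z) · log₁₀([Cl⁻]_out/[Cl⁻]_in) with z = -1.
For an anion, dividing by z = -1 reverses the sign.
= (60.4/-1) · log₁₀(93.7/12.8) = -60.40 · log₁₀(7.32)
= -60.40 · (0.8645) = -52.22 mV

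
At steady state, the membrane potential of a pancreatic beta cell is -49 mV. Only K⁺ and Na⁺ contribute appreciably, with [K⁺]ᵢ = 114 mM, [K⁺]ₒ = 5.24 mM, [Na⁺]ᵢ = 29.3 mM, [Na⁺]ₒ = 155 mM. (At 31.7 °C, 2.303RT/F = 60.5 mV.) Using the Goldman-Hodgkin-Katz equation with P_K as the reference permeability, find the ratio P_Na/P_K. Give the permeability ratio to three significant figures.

0.0825

Let α = P_Na/P_K. GHK: Vm = 60.5·log₁₀[(Kₒ + α·Naₒ)/(Kᵢ + α·Naᵢ)].
10^(Vm/60.5) = 10^(-49.0/60.5) = 0.15491
So 0.15491·(Kᵢ + α·Naᵢ) = Kₒ + α·Naₒ → α = (0.15491·114.0 − 5.24) / (155.0 − 0.15491·29.3)
α = (17.66 − 5.24) / (155.0 − 4.539) = 12.42/150.5 = 0.08255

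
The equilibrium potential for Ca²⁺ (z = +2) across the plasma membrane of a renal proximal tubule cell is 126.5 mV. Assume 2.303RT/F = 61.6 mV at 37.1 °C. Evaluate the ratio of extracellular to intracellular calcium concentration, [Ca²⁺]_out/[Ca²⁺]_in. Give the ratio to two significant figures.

log₁₀([out]/[in]) = E·z/(61.6) = 126.5 × 2 / 61.6 = 4.1071
[out]/[in] = 10^(4.1071) = 1.28e+04

13000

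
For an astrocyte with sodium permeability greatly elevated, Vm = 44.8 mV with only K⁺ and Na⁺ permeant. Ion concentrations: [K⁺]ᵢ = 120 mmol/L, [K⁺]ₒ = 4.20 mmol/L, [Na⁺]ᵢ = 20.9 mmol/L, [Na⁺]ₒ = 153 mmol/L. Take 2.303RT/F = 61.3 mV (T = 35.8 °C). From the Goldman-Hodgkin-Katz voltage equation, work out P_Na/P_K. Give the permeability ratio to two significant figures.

16

Let α = P_Na/P_K. GHK: Vm = 61.3·log₁₀[(Kₒ + α·Naₒ)/(Kᵢ + α·Naᵢ)].
10^(Vm/61.3) = 10^(44.8/61.3) = 5.3806
So 5.3806·(Kᵢ + α·Naᵢ) = Kₒ + α·Naₒ → α = (5.3806·120.0 − 4.2) / (153.0 − 5.3806·20.9)
α = (645.7 − 4.2) / (153.0 − 112.5) = 641.5/40.55 = 15.82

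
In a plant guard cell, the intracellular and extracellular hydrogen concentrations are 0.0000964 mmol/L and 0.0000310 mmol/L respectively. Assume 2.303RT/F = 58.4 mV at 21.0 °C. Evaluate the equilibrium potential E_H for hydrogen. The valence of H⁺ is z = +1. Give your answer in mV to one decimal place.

-28.8 mV

E = (58.4/z) · log₁₀([H⁺]_out/[H⁺]_in) with z = +1.
= (58.4/1) · log₁₀(0.0000310/0.0000964) = 58.40 · log₁₀(0.3216)
= 58.40 · (-0.4927) = -28.77 mV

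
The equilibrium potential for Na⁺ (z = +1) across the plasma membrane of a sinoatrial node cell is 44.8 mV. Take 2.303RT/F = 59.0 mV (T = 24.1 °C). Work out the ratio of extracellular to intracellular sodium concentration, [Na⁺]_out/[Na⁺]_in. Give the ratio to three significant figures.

5.75

log₁₀([out]/[in]) = E·z/(59.0) = 44.8 × 1 / 59.0 = 0.7593
[out]/[in] = 10^(0.7593) = 5.745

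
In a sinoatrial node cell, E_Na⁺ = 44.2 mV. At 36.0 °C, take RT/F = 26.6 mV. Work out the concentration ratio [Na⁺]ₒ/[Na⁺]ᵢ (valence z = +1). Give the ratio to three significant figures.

ln([out]/[in]) = E·z/(26.6) = 44.2 × 1 / 26.6 = 1.6617
[out]/[in] = e^(1.6617) = 5.268

5.27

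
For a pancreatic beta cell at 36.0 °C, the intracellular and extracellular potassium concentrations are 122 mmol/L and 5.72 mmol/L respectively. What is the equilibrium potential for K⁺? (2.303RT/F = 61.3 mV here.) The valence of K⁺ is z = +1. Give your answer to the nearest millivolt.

E = (61.3/z) · log₁₀([K⁺]_out/[K⁺]_in) with z = +1.
= (61.3/1) · log₁₀(5.72/122) = 61.30 · log₁₀(0.04689)
= 61.30 · (-1.3290) = -81.47 mV

-81 mV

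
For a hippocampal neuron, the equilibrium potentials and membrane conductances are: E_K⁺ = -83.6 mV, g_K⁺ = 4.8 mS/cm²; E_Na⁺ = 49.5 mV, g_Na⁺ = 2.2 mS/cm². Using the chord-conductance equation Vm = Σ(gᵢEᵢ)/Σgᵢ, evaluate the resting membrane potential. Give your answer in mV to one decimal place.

-41.8 mV

Σ gᵢEᵢ = 4.8·(-83.6) + 2.2·(49.5) = -292.38
Σ gᵢ = 4.8 + 2.2 = 7
Vm = -292.38 / 7 = -41.77 mV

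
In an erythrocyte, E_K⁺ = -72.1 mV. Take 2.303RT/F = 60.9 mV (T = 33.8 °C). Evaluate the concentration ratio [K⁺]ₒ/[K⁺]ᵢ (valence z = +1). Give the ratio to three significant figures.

log₁₀([out]/[in]) = E·z/(60.9) = -72.1 × 1 / 60.9 = -1.1839
[out]/[in] = 10^(-1.1839) = 0.06548

0.0655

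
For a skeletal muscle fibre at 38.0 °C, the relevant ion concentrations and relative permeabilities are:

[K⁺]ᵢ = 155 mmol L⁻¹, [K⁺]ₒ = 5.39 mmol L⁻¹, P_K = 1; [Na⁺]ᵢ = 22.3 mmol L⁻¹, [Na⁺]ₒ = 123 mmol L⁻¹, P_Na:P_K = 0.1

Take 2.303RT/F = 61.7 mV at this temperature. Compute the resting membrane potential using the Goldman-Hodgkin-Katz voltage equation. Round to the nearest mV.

-59 mV

Vm = 61.7 · log₁₀[(Σ P·[cation]ₒ + Σ P·[anion]ᵢ) / (Σ P·[cation]ᵢ + Σ P·[anion]ₒ)]
Numerator = 1×5.39 + 0.1×123 = 17.69
Denominator = 1×155 + 0.1×22.3 = 157.2
Vm = 61.7 · log₁₀(0.11251) = 61.7 × (-0.9488) = -58.54 mV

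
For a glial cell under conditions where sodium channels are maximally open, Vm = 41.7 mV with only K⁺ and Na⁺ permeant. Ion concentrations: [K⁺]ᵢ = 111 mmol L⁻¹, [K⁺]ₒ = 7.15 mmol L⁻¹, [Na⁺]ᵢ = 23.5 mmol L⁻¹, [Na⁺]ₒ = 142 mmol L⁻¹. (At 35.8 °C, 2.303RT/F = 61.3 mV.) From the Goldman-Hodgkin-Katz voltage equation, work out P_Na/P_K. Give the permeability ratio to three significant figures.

Let α = P_Na/P_K. GHK: Vm = 61.3·log₁₀[(Kₒ + α·Naₒ)/(Kᵢ + α·Naᵢ)].
10^(Vm/61.3) = 10^(41.7/61.3) = 4.7892
So 4.7892·(Kᵢ + α·Naᵢ) = Kₒ + α·Naₒ → α = (4.7892·111.0 − 7.15) / (142.0 − 4.7892·23.5)
α = (531.6 − 7.15) / (142.0 − 112.5) = 524.4/29.45 = 17.81

17.8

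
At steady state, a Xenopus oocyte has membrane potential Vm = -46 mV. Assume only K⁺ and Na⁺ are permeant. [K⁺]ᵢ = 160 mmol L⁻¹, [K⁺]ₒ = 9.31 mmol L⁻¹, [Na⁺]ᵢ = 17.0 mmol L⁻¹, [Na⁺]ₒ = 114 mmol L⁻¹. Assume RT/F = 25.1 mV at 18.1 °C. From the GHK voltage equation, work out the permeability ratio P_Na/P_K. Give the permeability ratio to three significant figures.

0.146

Let α = P_Na/P_K. GHK: Vm = 25.1·ln[(Kₒ + α·Naₒ)/(Kᵢ + α·Naᵢ)].
e^(Vm/25.1) = e^(-46.0/25.1) = 0.15999
So 0.15999·(Kᵢ + α·Naᵢ) = Kₒ + α·Naₒ → α = (0.15999·160.0 − 9.31) / (114.0 − 0.15999·17.0)
α = (25.6 − 9.31) / (114.0 − 2.72) = 16.29/111.3 = 0.1464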